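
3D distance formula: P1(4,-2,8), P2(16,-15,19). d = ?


dx=12, dy=-13, dz=11
d = sqrt(144+169+121) = sqrt(434) = 20.8327

20.8327


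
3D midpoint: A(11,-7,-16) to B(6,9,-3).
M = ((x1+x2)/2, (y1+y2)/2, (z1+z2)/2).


Mx = (11+6)/2 = 8.5000
My = (-7+9)/2 = 1.0000
Mz = (-16- 3)/2 = -9.5000

M = (8.5000, 1.0000, -9.5000)


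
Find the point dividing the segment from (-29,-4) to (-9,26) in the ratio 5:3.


Px = (5*(-9) + 3*(-29))/8 = -132/8 = -16.5000
Py = (5*26 + 3*(-4))/8 = 118/8 = 14.7500

P = (-16.5000, 14.7500)


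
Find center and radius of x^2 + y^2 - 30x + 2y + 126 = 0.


h = -D/2 = 30/2 = 15
k = -E/2 = -2/2 = -1
r^2 = h^2 + k^2 - F = 225 + 1 - 126 = 100
r = 10

Center (15, -1), radius = 10


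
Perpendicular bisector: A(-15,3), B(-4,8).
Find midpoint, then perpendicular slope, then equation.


Midpoint = (-9.5, 5.5)
Slope of AB = dy/dx = 5/11 = 0.4545
Perp slope = -dx/dy = -11/5 = -2.2000
b = My - (perp slope)*Mx = 5.5 + (11*(-9.5))/5 = 5.5 - 20.9000 = -15.4000

y = -2.2000x - 15.4000


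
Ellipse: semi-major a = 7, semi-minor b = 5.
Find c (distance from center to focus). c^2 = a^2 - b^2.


c^2 = 7^2 - 5^2 = 49 - 25 = 24
c = sqrt(24) = 4.8990

c = 4.8990


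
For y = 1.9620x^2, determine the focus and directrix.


a = 1.9620
1/(4a) = 0.1274
Focus = (0, 0.1274)
Directrix: y = -0.1274

Focus = (0, 0.1274), Directrix: y = -0.1274


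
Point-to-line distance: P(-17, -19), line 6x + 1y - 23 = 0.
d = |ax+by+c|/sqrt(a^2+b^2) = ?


|6*(-17) + 1*(-19) - 23| = |-144| = 144
sqrt(36 + 1) = sqrt(37) = 6.0828
d = 144/sqrt(37) = 23.6735

23.6735


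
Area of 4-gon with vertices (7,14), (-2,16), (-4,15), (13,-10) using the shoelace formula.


sum(xi*y_{i+1}) = 7*16 - 2*15 - 4*(-10) + 13*14 = 304
sum(yi*x_{i+1}) = 14*(-2) + 16*(-4) + 15*13 - 10*7 = 33
Area = |304 - 33|/2 = 271/2 = 135.5000

135.5000 sq units


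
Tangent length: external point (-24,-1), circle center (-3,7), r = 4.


d = sqrt((-24+ 3)^2 + (-1-7)^2) = sqrt(441+64) = 22.4722
L = sqrt(505.0000 - 16) = sqrt(489.0000) = 22.1133

22.1133


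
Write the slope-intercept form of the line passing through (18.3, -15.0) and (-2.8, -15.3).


m = (-0.3)/(-21.1) = 0.0142
b = y1 - m*x1 = -15.0 - (-0.3*18.3)/(-21.1) = -15.0 - 0.2602 = -15.2602

y = 0.0142x - 15.2602


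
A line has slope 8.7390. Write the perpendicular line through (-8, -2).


Perpendicular slope = -1/m1 = -1/8.7390 = -0.1144
b2 = y0 - m2*x0 = -2 - 8/8.7390 = -2 - 0.9154 = -2.9154

y = -0.1144x - 2.9154


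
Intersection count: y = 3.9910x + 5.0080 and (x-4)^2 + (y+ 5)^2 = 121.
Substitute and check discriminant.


Substitute y = 3.9910x + 5.0080: (x-4)^2 + (3.9910x+5.0080+ 5)^2 = 121
Expand to Ax^2 + Bx + C = 0, where b-k = 10.008
A = 1+m^2 = 16.928081
B = 2(m(b-k) - h) = 2(3.9910*10.008 - 4) = 71.883856
C = h^2 + (b-k)^2 - r^2 = 16 + 100.160064 - 121 = -4.839936
disc = B^2-4AC = 5167.2888 + 327.7233 = 5495.0121
disc > 0

2 intersection points


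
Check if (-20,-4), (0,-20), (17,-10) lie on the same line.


-20*(-20+ 10) + 0*(-10+ 4) + 17*(-4+ 20)
= 200 + 0 + 272 = 472

No, not collinear (determinant = 472)


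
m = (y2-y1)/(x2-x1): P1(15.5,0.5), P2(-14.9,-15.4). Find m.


dy = -15.4 - 0.5 = -15.9
dx = -14.9 - 15.5 = -30.4
m = -15.9/(-30.4) = 0.5230

m = 0.5230


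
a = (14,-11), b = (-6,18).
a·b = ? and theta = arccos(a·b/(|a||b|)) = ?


a·b = 14*(-6) - 11*18 = -84 - 198 = -282
|a| = sqrt(196+121) = 17.8045
|b| = sqrt(36+324) = 18.9737
cos(theta) = -282/(sqrt(317)*sqrt(360)) = -282/sqrt(114120) = -0.834773
theta = arccos(-282/sqrt(114120)) = 146.5922 degrees

a·b = -282, theta = 146.5922 deg


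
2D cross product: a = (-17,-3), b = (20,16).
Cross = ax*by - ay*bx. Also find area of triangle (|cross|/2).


cross = -17*16 + 3*20 = -272 + 60 = -212
Triangle area = |-212|/2 = 212/2 = 106.0000

cross = -212, triangle area = 106.0000


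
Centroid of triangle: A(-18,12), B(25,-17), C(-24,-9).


Gx = (-18+25- 24)/3 = -17/3 = -5.6667
Gy = (12- 17- 9)/3 = -14/3 = -4.6667

G = (-5.6667, -4.6667)


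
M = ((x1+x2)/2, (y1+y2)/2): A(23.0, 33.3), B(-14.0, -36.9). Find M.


Mx = (23.0 - 14.0)/2 = 9.0/2 = 4.5000
My = (33.3 - 36.9)/2 = -3.6/2 = -1.8000

(4.5000, -1.8000)


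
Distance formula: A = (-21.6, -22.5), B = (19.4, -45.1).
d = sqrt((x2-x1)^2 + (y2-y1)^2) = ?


dx = 19.4 + 21.6 = 41.0
dy = -45.1 + 22.5 = -22.6
d = sqrt(1681.0 + 510.76) = sqrt(2191.76) = 46.8162

46.8162


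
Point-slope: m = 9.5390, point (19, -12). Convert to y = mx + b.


y + 12 = 9.5390(x - 19)
y = 9.5390x - 12 - 9.5390*19
y = 9.5390x - 193.2410

y = 9.5390x - 193.2410


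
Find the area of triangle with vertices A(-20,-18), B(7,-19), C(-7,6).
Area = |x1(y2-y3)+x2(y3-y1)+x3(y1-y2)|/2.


-20*(-19-6) = 500
7*(6+ 18) = 168
-7*(-18+ 19) = -7
sum = 661
Area = |661|/2 = 330.5000

330.5000 sq units


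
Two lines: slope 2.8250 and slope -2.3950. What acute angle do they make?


m1-m2 = 5.22
1+m1*m2 = -5.765875
tan(theta) = |5.22/(-5.765875)| = 0.905327
theta = arctan(|5.22/(-5.765875)|) = 42.1554 degrees (acute angle)

42.1554 degrees


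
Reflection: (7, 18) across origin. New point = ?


Reflection rule for origin: (-x, -y)
(7, 18) -> (-7, -18)

(-7, -18)


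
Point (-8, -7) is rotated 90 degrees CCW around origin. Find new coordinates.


cos(90) = 0, sin(90) = 1
x' = -8*0 + 7*1 = 7
y' = -8*1 - 7*0 = -8

(7, -8)


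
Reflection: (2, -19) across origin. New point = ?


Reflection rule for origin: (-x, -y)
(2, -19) -> (-2, 19)

(-2, 19)


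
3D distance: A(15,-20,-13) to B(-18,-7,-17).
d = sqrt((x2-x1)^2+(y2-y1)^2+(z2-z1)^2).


dx=-33, dy=13, dz=-4
d = sqrt(1089+169+16) = sqrt(1274) = 35.6931

35.6931


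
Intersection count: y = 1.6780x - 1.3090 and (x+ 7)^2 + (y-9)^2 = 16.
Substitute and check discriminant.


Substitute y = 1.6780x - 1.3090: (x+ 7)^2 + (1.6780x- 1.3090-9)^2 = 16
Expand to Ax^2 + Bx + C = 0, where b-k = -10.309
A = 1+m^2 = 3.815684
B = 2(m(b-k) - h) = 2(1.6780*(-10.309) + 7) = -20.597004
C = h^2 + (b-k)^2 - r^2 = 49 + 106.275481 - 16 = 139.275481
disc = B^2-4AC = 424.2366 - 2125.7249 = -1701.4883
disc < 0

0 intersection points


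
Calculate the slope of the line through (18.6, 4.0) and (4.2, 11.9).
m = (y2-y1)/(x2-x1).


dy = 11.9 - 4.0 = 7.9
dx = 4.2 - 18.6 = -14.4
m = 7.9/(-14.4) = -0.5486

m = -0.5486


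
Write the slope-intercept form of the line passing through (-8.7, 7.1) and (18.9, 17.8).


m = (10.7)/(27.6) = 0.3877
b = y1 - m*x1 = 7.1 - (10.7*(-8.7))/(27.6) = 7.1 + 3.3728 = 10.4728

y = 0.3877x + 10.4728


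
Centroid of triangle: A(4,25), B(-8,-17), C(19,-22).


Gx = (4- 8+19)/3 = 15/3 = 5.0000
Gy = (25- 17- 22)/3 = -14/3 = -4.6667

G = (5.0000, -4.6667)


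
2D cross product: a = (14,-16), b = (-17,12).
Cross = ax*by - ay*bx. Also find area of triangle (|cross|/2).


cross = 14*12 + 16*(-17) = 168 - 272 = -104
Triangle area = |-104|/2 = 104/2 = 52.0000

cross = -104, triangle area = 52.0000


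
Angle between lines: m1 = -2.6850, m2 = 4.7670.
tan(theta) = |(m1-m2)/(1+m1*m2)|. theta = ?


m1-m2 = -7.452
1+m1*m2 = -11.799395
tan(theta) = |-7.452/(-11.799395)| = 0.631558
theta = arctan(|-7.452/(-11.799395)|) = 32.2748 degrees (acute angle)

32.2748 degrees


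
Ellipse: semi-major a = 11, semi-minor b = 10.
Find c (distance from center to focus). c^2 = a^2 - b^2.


c^2 = 11^2 - 10^2 = 121 - 100 = 21
c = sqrt(21) = 4.5826

c = 4.5826


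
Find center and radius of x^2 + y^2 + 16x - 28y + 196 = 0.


h = -D/2 = -16/2 = -8
k = -E/2 = 28/2 = 14
r^2 = h^2 + k^2 - F = 64 + 196 - 196 = 64
r = 8

Center (-8, 14), radius = 8


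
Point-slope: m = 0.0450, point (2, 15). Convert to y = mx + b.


y - 15 = 0.0450(x - 2)
y = 0.0450x + 15 - 0.0450*2
y = 0.0450x + 14.9100

y = 0.0450x + 14.9100


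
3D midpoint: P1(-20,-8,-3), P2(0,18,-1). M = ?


Mx = (-20+0)/2 = -10.0000
My = (-8+18)/2 = 5.0000
Mz = (-3- 1)/2 = -2.0000

M = (-10.0000, 5.0000, -2.0000)


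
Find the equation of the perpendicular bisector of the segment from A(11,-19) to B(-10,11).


Midpoint = (0.5, -4)
Slope of AB = dy/dx = 30/(-21) = -1.4286
Perp slope = -dx/dy = 21/30 = 0.7000
b = My - (perp slope)*Mx = -4 + (-21*0.5)/30 = -4 - 0.3500 = -4.3500

y = 0.7000x - 4.3500


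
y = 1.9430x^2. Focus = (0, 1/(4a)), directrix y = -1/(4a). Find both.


a = 1.9430
1/(4a) = 0.1287
Focus = (0, 0.1287)
Directrix: y = -0.1287

Focus = (0, 0.1287), Directrix: y = -0.1287


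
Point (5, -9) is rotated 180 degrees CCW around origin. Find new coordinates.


cos(180) = -1, sin(180) = 0
x' = 5*(-1) + 9*0 = -5
y' = 5*0 - 9*(-1) = 9

(-5, 9)


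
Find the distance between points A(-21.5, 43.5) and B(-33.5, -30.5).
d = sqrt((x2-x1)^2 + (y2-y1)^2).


dx = -33.5 + 21.5 = -12.0
dy = -30.5 - 43.5 = -74.0
d = sqrt(144.0 + 5476.0) = sqrt(5620.0) = 74.9667

74.9667


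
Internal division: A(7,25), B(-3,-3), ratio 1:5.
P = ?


Px = (1*(-3) + 5*7)/6 = 32/6 = 5.3333
Py = (1*(-3) + 5*25)/6 = 122/6 = 20.3333

P = (5.3333, 20.3333)


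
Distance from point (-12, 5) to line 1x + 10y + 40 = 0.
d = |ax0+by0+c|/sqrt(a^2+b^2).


|1*(-12) + 10*5 + 40| = |78| = 78
sqrt(1 + 100) = sqrt(101) = 10.0499
d = 78/sqrt(101) = 7.7613

7.7613


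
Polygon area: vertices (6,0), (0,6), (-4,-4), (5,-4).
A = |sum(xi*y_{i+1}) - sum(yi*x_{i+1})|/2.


sum(xi*y_{i+1}) = 6*6 + 0*(-4) - 4*(-4) + 5*0 = 52
sum(yi*x_{i+1}) = 0*0 + 6*(-4) - 4*5 - 4*6 = -68
Area = |52 + 68|/2 = 120/2 = 60.0000

60.0000 sq units


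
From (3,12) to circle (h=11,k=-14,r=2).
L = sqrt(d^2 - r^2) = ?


d = sqrt((3-11)^2 + (12+ 14)^2) = sqrt(64+676) = 27.2029
L = sqrt(740.0000 - 4) = sqrt(736.0000) = 27.1293

27.1293


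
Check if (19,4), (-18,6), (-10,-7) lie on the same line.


19*(6+ 7) - 18*(-7-4) - 10*(4-6)
= 247 + 198 + 20 = 465

No, not collinear (determinant = 465)


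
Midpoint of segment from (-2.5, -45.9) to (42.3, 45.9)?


Mx = (-2.5 + 42.3)/2 = 39.8/2 = 19.9000
My = (-45.9 + 45.9)/2 = 0.0/2 = 0

(19.9000, 0)


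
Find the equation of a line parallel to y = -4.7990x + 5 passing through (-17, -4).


Parallel lines have equal slopes.
m2 = -4.7990
b2 = -4 + 4.7990*(-17) = -85.5830

y = -4.7990x - 85.5830


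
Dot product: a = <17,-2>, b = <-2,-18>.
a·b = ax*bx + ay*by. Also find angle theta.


a·b = 17*(-2) - 2*(-18) = -34 + 36 = 2
|a| = sqrt(289+4) = 17.1172
|b| = sqrt(4+324) = 18.1108
cos(theta) = 2/(sqrt(293)*sqrt(328)) = 2/sqrt(96104) = 0.006451
theta = arccos(2/sqrt(96104)) = 89.6304 degrees

a·b = 2, theta = 89.6304 deg


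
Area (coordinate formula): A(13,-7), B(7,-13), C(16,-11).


13*(-13+ 11) = -26
7*(-11+ 7) = -28
16*(-7+ 13) = 96
sum = 42
Area = |42|/2 = 21.0000

21.0000 sq units


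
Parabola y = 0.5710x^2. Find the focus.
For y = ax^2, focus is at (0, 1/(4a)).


a = 0.5710
4a = 2.2840
focus = (0, 1/2.2840) = (0, 0.4378)

Focus = (0, 0.4378)


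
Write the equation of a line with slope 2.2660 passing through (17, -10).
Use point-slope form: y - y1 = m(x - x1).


y + 10 = 2.2660(x - 17)
y = 2.2660x - 10 - 2.2660*17
y = 2.2660x - 48.5220

y = 2.2660x - 48.5220


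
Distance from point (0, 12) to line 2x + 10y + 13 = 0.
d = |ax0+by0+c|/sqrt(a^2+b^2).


|2*0 + 10*12 + 13| = |133| = 133
sqrt(4 + 100) = sqrt(104) = 10.1980
d = 133/sqrt(104) = 13.0417

13.0417


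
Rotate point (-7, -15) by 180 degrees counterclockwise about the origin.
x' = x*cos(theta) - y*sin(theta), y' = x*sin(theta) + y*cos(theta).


cos(180) = -1, sin(180) = 0
x' = -7*(-1) + 15*0 = 7
y' = -7*0 - 15*(-1) = 15

(7, 15)


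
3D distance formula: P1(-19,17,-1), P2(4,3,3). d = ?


dx=23, dy=-14, dz=4
d = sqrt(529+196+16) = sqrt(741) = 27.2213

27.2213


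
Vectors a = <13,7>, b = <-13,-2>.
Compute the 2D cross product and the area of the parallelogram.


cross = 13*(-2) - 7*(-13) = -26 + 91 = 65
Parallelogram area = |65| = 65

cross = 65, parallelogram area = 65


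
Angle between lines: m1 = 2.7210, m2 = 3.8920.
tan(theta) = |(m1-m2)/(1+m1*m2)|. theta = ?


m1-m2 = -1.171
1+m1*m2 = 11.590132
tan(theta) = |-1.171/11.590132| = 0.101034
theta = arctan(|-1.171/11.590132|) = 5.7693 degrees (acute angle)

5.7693 degrees


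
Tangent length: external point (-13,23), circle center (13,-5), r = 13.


d = sqrt((-13-13)^2 + (23+ 5)^2) = sqrt(676+784) = 38.2099
L = sqrt(1460.0000 - 169) = sqrt(1291.0000) = 35.9305

35.9305


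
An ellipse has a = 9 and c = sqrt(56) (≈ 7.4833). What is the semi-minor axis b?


b^2 = 9^2 - (sqrt(56))^2 = 81 - 56 = 25
b = sqrt(25) = 5

b = 5


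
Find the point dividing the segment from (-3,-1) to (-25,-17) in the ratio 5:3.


Px = (5*(-25) + 3*(-3))/8 = -134/8 = -16.7500
Py = (5*(-17) + 3*(-1))/8 = -88/8 = -11.0000

P = (-16.7500, -11.0000)


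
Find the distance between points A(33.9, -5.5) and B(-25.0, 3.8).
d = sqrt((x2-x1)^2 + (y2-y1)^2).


dx = -25.0 - 33.9 = -58.9
dy = 3.8 + 5.5 = 9.3
d = sqrt(3469.21 + 86.49) = sqrt(3555.7) = 59.6297

59.6297


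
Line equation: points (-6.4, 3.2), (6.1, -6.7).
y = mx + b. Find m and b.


m = (-9.9)/(12.5) = -0.7920
b = y1 - m*x1 = 3.2 - (-9.9*(-6.4))/(12.5) = 3.2 - 5.0688 = -1.8688

y = -0.7920x - 1.8688


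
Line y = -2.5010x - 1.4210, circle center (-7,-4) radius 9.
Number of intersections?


Substitute y = -2.5010x - 1.4210: (x+ 7)^2 + (-2.5010x- 1.4210+ 4)^2 = 81
Expand to Ax^2 + Bx + C = 0, where b-k = 2.579
A = 1+m^2 = 7.255001
B = 2(m(b-k) - h) = 2(-2.5010*2.579 + 7) = 1.099842
C = h^2 + (b-k)^2 - r^2 = 49 + 6.651241 - 81 = -25.348759
disc = B^2-4AC = 1.2097 + 735.6211 = 736.8308
disc > 0

2 intersection points


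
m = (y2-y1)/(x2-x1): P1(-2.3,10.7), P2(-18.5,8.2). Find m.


dy = 8.2 - 10.7 = -2.5
dx = -18.5 + 2.3 = -16.2
m = -2.5/(-16.2) = 0.1543

m = 0.1543


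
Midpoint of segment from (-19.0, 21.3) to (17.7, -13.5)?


Mx = (-19.0 + 17.7)/2 = -1.3/2 = -0.6500
My = (21.3 - 13.5)/2 = 7.8/2 = 3.9000

(-0.6500, 3.9000)


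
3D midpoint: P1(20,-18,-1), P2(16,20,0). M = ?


Mx = (20+16)/2 = 18.0000
My = (-18+20)/2 = 1.0000
Mz = (-1+0)/2 = -0.5000

M = (18.0000, 1.0000, -0.5000)


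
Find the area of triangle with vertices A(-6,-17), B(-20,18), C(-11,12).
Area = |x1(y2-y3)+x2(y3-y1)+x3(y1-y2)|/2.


-6*(18-12) = -36
-20*(12+ 17) = -580
-11*(-17-18) = 385
sum = -231
Area = |-231|/2 = 115.5000

115.5000 sq units


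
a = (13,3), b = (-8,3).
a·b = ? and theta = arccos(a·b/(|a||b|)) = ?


a·b = 13*(-8) + 3*3 = -104 + 9 = -95
|a| = sqrt(169+9) = 13.3417
|b| = sqrt(64+9) = 8.5440
cos(theta) = -95/(sqrt(178)*sqrt(73)) = -95/sqrt(12994) = -0.833397
theta = arccos(-95/sqrt(12994)) = 146.4493 degrees

a·b = -95, theta = 146.4493 deg


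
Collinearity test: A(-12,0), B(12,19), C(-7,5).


-12*(19-5) + 12*(5-0) - 7*(0-19)
= -168 + 60 + 133 = 25

No, not collinear (determinant = 25)


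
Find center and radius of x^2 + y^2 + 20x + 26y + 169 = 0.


h = -D/2 = -20/2 = -10
k = -E/2 = -26/2 = -13
r^2 = h^2 + k^2 - F = 100 + 169 - 169 = 100
r = 10

Center (-10, -13), radius = 10


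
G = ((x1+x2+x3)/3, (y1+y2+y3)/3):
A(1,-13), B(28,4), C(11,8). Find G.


Gx = (1+28+11)/3 = 40/3 = 13.3333
Gy = (-13+4+8)/3 = -1/3 = -0.3333

G = (13.3333, -0.3333)


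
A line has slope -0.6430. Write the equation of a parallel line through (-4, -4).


Parallel lines have equal slopes.
m2 = -0.6430
b2 = -4 + 0.6430*(-4) = -6.5720

y = -0.6430x - 6.5720


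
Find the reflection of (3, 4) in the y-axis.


Reflection rule for y-axis: (-x, y)
(3, 4) -> (-3, 4)

(-3, 4)


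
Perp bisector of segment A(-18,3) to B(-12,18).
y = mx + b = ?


Midpoint = (-15, 10.5)
Slope of AB = dy/dx = 15/6 = 2.5000
Perp slope = -dx/dy = -6/15 = -0.4000
b = My - (perp slope)*Mx = 10.5 + (6*(-15))/15 = 10.5 - 6.0000 = 4.5000

y = -0.4000x + 4.5000


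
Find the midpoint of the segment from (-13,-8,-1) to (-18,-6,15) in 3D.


Mx = (-13- 18)/2 = -15.5000
My = (-8- 6)/2 = -7.0000
Mz = (-1+15)/2 = 7.0000

M = (-15.5000, -7.0000, 7.0000)


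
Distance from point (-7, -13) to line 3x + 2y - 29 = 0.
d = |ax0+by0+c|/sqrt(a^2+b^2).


|3*(-7) + 2*(-13) - 29| = |-76| = 76
sqrt(9 + 4) = sqrt(13) = 3.6056
d = 76/sqrt(13) = 21.0786

21.0786


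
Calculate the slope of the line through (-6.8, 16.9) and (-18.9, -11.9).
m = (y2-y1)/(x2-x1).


dy = -11.9 - 16.9 = -28.8
dx = -18.9 + 6.8 = -12.1
m = -28.8/(-12.1) = 2.3802

m = 2.3802


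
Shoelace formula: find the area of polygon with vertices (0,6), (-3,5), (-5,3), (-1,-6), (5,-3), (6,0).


sum(xi*y_{i+1}) = 0*5 - 3*3 - 5*(-6) - 1*(-3) + 5*0 + 6*6 = 60
sum(yi*x_{i+1}) = 6*(-3) + 5*(-5) + 3*(-1) - 6*5 - 3*6 + 0*0 = -94
Area = |60 + 94|/2 = 154/2 = 77.0000

77.0000 sq units


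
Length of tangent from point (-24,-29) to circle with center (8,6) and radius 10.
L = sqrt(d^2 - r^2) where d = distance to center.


d = sqrt((-24-8)^2 + (-29-6)^2) = sqrt(1024+1225) = 47.4236
L = sqrt(2249.0000 - 100) = sqrt(2149.0000) = 46.3573

46.3573


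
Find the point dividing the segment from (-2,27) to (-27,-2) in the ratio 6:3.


Px = (6*(-27) + 3*(-2))/9 = -168/9 = -18.6667
Py = (6*(-2) + 3*27)/9 = 69/9 = 7.6667

P = (-18.6667, 7.6667)


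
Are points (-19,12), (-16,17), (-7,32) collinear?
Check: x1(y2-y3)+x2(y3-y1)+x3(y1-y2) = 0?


-19*(17-32) - 16*(32-12) - 7*(12-17)
= 285 - 320 + 35 = 0

Yes, collinear (determinant = 0)


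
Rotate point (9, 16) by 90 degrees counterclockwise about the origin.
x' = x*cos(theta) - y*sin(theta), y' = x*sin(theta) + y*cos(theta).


cos(90) = 0, sin(90) = 1
x' = 9*0 - 16*1 = -16
y' = 9*1 + 16*0 = 9

(-16, 9)


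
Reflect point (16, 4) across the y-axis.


Reflection rule for y-axis: (-x, y)
(16, 4) -> (-16, 4)

(-16, 4)


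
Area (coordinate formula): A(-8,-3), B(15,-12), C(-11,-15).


-8*(-12+ 15) = -24
15*(-15+ 3) = -180
-11*(-3+ 12) = -99
sum = -303
Area = |-303|/2 = 151.5000

151.5000 sq units


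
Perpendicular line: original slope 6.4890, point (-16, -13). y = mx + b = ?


Perpendicular slope = -1/m1 = -1/6.4890 = -0.1541
b2 = y0 - m2*x0 = -13 - 16/6.4890 = -13 - 2.4657 = -15.4657

y = -0.1541x - 15.4657


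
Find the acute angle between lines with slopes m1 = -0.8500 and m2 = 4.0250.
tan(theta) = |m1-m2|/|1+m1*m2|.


m1-m2 = -4.875
1+m1*m2 = -2.42125
tan(theta) = |-4.875/(-2.42125)| = 2.013423
theta = arctan(|-4.875/(-2.42125)|) = 63.5879 degrees (acute angle)

63.5879 degrees


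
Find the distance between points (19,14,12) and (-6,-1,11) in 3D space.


dx=-25, dy=-15, dz=-1
d = sqrt(625+225+1) = sqrt(851) = 29.1719

29.1719


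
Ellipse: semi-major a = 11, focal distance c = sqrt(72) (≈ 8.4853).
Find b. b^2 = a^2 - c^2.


b^2 = 11^2 - (sqrt(72))^2 = 121 - 72 = 49
b = sqrt(49) = 7

b = 7


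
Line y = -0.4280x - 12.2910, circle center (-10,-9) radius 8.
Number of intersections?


Substitute y = -0.4280x - 12.2910: (x+ 10)^2 + (-0.4280x- 12.2910+ 9)^2 = 64
Expand to Ax^2 + Bx + C = 0, where b-k = -3.291
A = 1+m^2 = 1.183184
B = 2(m(b-k) - h) = 2(-0.4280*(-3.291) + 10) = 22.817096
C = h^2 + (b-k)^2 - r^2 = 100 + 10.830681 - 64 = 46.830681
disc = B^2-4AC = 520.6199 - 221.6372 = 298.9827
disc > 0

2 intersection points


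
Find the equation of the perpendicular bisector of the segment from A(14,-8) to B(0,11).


Midpoint = (7, 1.5)
Slope of AB = dy/dx = 19/(-14) = -1.3571
Perp slope = -dx/dy = 14/19 = 0.7368
b = My - (perp slope)*Mx = 1.5 + (-14*7)/19 = 1.5 - 5.1579 = -3.6579

y = 0.7368x - 3.6579


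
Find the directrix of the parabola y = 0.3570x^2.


a = 0.3570
1/(4a) = 0.7003
directrix: y = -0.7003 = -0.7003

y = -0.7003


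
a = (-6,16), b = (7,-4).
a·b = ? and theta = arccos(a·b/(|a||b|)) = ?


a·b = -6*7 + 16*(-4) = -42 - 64 = -106
|a| = sqrt(36+256) = 17.0880
|b| = sqrt(49+16) = 8.0623
cos(theta) = -106/(sqrt(292)*sqrt(65)) = -106/sqrt(18980) = -0.769410
theta = arccos(-106/sqrt(18980)) = 140.3009 degrees

a·b = -106, theta = 140.3009 deg


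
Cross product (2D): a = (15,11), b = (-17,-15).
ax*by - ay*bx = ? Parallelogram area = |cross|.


cross = 15*(-15) - 11*(-17) = -225 + 187 = -38
Parallelogram area = |-38| = 38

cross = -38, parallelogram area = 38


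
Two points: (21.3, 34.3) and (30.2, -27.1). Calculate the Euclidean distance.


dx = 30.2 - 21.3 = 8.9
dy = -27.1 - 34.3 = -61.4
d = sqrt(79.21 + 3769.96) = sqrt(3849.17) = 62.0417

62.0417


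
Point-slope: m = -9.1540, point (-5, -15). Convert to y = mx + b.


y + 15 = -9.1540(x + 5)
y = -9.1540x - 15 + 9.1540*(-5)
y = -9.1540x - 60.7700

y = -9.1540x - 60.7700


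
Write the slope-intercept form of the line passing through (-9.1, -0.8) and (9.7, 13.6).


m = (14.4)/(18.8) = 0.7660
b = y1 - m*x1 = -0.8 - (14.4*(-9.1))/(18.8) = -0.8 + 6.9702 = 6.1702

y = 0.7660x + 6.1702


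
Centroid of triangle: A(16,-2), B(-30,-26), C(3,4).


Gx = (16- 30+3)/3 = -11/3 = -3.6667
Gy = (-2- 26+4)/3 = -24/3 = -8.0000

G = (-3.6667, -8.0000)


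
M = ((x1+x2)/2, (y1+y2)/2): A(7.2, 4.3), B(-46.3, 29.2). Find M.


Mx = (7.2 - 46.3)/2 = -39.1/2 = -19.5500
My = (4.3 + 29.2)/2 = 33.5/2 = 16.7500

(-19.5500, 16.7500)


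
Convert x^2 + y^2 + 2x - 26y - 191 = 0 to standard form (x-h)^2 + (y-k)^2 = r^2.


h = -D/2 = -2/2 = -1
k = -E/2 = 26/2 = 13
r^2 = h^2 + k^2 - F = 1 + 169 + 191 = 361
r = 19

Center (-1, 13), radius = 19


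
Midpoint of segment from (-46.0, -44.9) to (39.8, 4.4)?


Mx = (-46.0 + 39.8)/2 = -6.2/2 = -3.1000
My = (-44.9 + 4.4)/2 = -40.5/2 = -20.2500

(-3.1000, -20.2500)


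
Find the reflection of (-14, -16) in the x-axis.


Reflection rule for x-axis: (x, -y)
(-14, -16) -> (-14, 16)

(-14, 16)


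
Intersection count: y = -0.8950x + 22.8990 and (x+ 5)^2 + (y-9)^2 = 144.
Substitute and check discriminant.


Substitute y = -0.8950x + 22.8990: (x+ 5)^2 + (-0.8950x+22.8990-9)^2 = 144
Expand to Ax^2 + Bx + C = 0, where b-k = 13.899
A = 1+m^2 = 1.801025
B = 2(m(b-k) - h) = 2(-0.8950*13.899 + 5) = -14.87921
C = h^2 + (b-k)^2 - r^2 = 25 + 193.182201 - 144 = 74.182201
disc = B^2-4AC = 221.3909 - 534.4160 = -313.0251
disc < 0

0 intersection points


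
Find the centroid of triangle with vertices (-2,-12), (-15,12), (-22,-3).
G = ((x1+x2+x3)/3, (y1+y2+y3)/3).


Gx = (-2- 15- 22)/3 = -39/3 = -13.0000
Gy = (-12+12- 3)/3 = -3/3 = -1.0000

G = (-13.0000, -1.0000)


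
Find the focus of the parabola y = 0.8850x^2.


a = 0.8850
4a = 3.5400
focus = (0, 1/3.5400) = (0, 0.2825)

Focus = (0, 0.2825)


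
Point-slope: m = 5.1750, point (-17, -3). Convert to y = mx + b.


y + 3 = 5.1750(x + 17)
y = 5.1750x - 3 - 5.1750*(-17)
y = 5.1750x + 84.9750

y = 5.1750x + 84.9750


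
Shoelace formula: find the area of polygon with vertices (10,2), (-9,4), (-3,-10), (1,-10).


sum(xi*y_{i+1}) = 10*4 - 9*(-10) - 3*(-10) + 1*2 = 162
sum(yi*x_{i+1}) = 2*(-9) + 4*(-3) - 10*1 - 10*10 = -140
Area = |162 + 140|/2 = 302/2 = 151.0000

151.0000 sq units


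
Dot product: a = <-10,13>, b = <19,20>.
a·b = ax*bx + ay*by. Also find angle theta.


a·b = -10*19 + 13*20 = -190 + 260 = 70
|a| = sqrt(100+169) = 16.4012
|b| = sqrt(361+400) = 27.5862
cos(theta) = 70/(sqrt(269)*sqrt(761)) = 70/sqrt(204709) = 0.154714
theta = arccos(70/sqrt(204709)) = 81.0998 degrees

a·b = 70, theta = 81.0998 deg


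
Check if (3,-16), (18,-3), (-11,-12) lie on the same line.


3*(-3+ 12) + 18*(-12+ 16) - 11*(-16+ 3)
= 27 + 72 + 143 = 242

No, not collinear (determinant = 242)


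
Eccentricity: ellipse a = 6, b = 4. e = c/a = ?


c = sqrt(36-16) = sqrt(20) = 4.4721
e = c/a = sqrt(20)/6 = 0.7454

e = 0.7454


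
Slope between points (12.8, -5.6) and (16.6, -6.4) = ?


dy = -6.4 + 5.6 = -0.8
dx = 16.6 - 12.8 = 3.8
m = -0.8/3.8 = -0.2105

m = -0.2105


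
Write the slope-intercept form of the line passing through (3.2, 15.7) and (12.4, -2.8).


m = (-18.5)/(9.2) = -2.0109
b = y1 - m*x1 = 15.7 - (-18.5*3.2)/(9.2) = 15.7 + 6.4348 = 22.1348

y = -2.0109x + 22.1348


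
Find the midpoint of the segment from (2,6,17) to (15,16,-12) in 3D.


Mx = (2+15)/2 = 8.5000
My = (6+16)/2 = 11.0000
Mz = (17- 12)/2 = 2.5000

M = (8.5000, 11.0000, 2.5000)


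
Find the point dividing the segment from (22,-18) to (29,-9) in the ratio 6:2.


Px = (6*29 + 2*22)/8 = 218/8 = 27.2500
Py = (6*(-9) + 2*(-18))/8 = -90/8 = -11.2500

P = (27.2500, -11.2500)


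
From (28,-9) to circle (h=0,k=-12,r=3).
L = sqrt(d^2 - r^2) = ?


d = sqrt((28-0)^2 + (-9+ 12)^2) = sqrt(784+9) = 28.1603
L = sqrt(793.0000 - 9) = sqrt(784.0000) = 28.0000

28.0000


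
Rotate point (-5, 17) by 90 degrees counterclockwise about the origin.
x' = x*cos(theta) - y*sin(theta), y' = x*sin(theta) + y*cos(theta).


cos(90) = 0, sin(90) = 1
x' = -5*0 - 17*1 = -17
y' = -5*1 + 17*0 = -5

(-17, -5)


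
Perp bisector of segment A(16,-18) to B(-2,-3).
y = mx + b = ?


Midpoint = (7, -10.5)
Slope of AB = dy/dx = 15/(-18) = -0.8333
Perp slope = -dx/dy = 18/15 = 1.2000
b = My - (perp slope)*Mx = -10.5 + (-18*7)/15 = -10.5 - 8.4000 = -18.9000

y = 1.2000x - 18.9000


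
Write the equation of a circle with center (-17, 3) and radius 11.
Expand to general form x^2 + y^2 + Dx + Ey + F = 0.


(x+ 17)^2 + (y-3)^2 = 11^2
D = -2h = 34, E = -2k = -6
F = h^2+k^2-r^2 = 289+9-121 = 177

x^2 + y^2 + 34x - 6y + 177 = 0


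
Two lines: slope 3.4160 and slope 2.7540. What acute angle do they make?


m1-m2 = 0.662
1+m1*m2 = 10.407664
tan(theta) = |0.662/10.407664| = 0.063607
theta = arctan(|0.662/10.407664|) = 3.6395 degrees (acute angle)

3.6395 degrees


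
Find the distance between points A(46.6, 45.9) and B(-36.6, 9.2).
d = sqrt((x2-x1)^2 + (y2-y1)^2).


dx = -36.6 - 46.6 = -83.2
dy = 9.2 - 45.9 = -36.7
d = sqrt(6922.24 + 1346.89) = sqrt(8269.13) = 90.9348

90.9348


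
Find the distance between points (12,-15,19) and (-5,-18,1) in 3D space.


dx=-17, dy=-3, dz=-18
d = sqrt(289+9+324) = sqrt(622) = 24.9399

24.9399


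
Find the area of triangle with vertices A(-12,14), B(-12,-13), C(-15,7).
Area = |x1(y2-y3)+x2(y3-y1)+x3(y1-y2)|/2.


-12*(-13-7) = 240
-12*(7-14) = 84
-15*(14+ 13) = -405
sum = -81
Area = |-81|/2 = 40.5000

40.5000 sq units


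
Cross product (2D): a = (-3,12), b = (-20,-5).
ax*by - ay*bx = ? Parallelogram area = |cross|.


cross = -3*(-5) - 12*(-20) = 15 + 240 = 255
Parallelogram area = |255| = 255

cross = 255, parallelogram area = 255


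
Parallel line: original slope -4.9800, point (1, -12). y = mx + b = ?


Parallel lines have equal slopes.
m2 = -4.9800
b2 = -12 + 4.9800*1 = -7.0200

y = -4.9800x - 7.0200


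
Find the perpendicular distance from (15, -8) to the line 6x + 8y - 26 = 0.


|6*15 + 8*(-8) - 26| = |0| = 0
sqrt(36 + 64) = sqrt(100) = 10.0000
d = 0/sqrt(100) = 0

0


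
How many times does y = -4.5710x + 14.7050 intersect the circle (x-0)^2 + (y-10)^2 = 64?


Substitute y = -4.5710x + 14.7050: (x-0)^2 + (-4.5710x+14.7050-10)^2 = 64
Expand to Ax^2 + Bx + C = 0, where b-k = 4.705
A = 1+m^2 = 21.894041
B = 2(m(b-k) - h) = 2(-4.5710*4.705 - 0) = -43.01311
C = h^2 + (b-k)^2 - r^2 = 0 + 22.137025 - 64 = -41.862975
disc = B^2-4AC = 1850.1276 + 3666.1988 = 5516.3264
disc > 0

2 intersection points


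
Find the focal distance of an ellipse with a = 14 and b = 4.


c^2 = 14^2 - 4^2 = 196 - 16 = 180
c = sqrt(180) = 13.4164

c = 13.4164


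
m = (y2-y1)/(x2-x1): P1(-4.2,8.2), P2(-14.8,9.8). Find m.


dy = 9.8 - 8.2 = 1.6
dx = -14.8 + 4.2 = -10.6
m = 1.6/(-10.6) = -0.1509

m = -0.1509


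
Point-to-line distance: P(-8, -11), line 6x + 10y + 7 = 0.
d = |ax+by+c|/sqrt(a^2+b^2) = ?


|6*(-8) + 10*(-11) + 7| = |-151| = 151
sqrt(36 + 100) = sqrt(136) = 11.6619
d = 151/sqrt(136) = 12.9481

12.9481


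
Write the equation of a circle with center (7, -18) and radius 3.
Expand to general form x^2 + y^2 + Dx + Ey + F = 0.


(x-7)^2 + (y+ 18)^2 = 3^2
D = -2h = -14, E = -2k = 36
F = h^2+k^2-r^2 = 49+324-9 = 364

x^2 + y^2 - 14x + 36y + 364 = 0


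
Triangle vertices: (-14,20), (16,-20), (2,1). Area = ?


-14*(-20-1) = 294
16*(1-20) = -304
2*(20+ 20) = 80
sum = 70
Area = |70|/2 = 35.0000

35.0000 sq units


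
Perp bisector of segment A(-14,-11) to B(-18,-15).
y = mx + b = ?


Midpoint = (-16, -13)
Slope of AB = dy/dx = -4/(-4) = 1.0000
Perp slope = -dx/dy = -4/4 = -1.0000
b = My - (perp slope)*Mx = -13 + (-4*(-16))/(-4) = -13 - 16.0000 = -29.0000

y = -1.0000x - 29.0000


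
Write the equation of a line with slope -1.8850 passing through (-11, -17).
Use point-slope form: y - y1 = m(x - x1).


y + 17 = -1.8850(x + 11)
y = -1.8850x - 17 + 1.8850*(-11)
y = -1.8850x - 37.7350

y = -1.8850x - 37.7350


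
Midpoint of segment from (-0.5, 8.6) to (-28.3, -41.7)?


Mx = (-0.5 - 28.3)/2 = -28.8/2 = -14.4000
My = (8.6 - 41.7)/2 = -33.1/2 = -16.5500

(-14.4000, -16.5500)


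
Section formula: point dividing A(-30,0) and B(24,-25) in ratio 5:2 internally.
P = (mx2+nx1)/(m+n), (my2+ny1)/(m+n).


Px = (5*24 + 2*(-30))/7 = 60/7 = 8.5714
Py = (5*(-25) + 2*0)/7 = -125/7 = -17.8571

P = (8.5714, -17.8571)


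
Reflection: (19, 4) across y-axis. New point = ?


Reflection rule for y-axis: (-x, y)
(19, 4) -> (-19, 4)

(-19, 4)


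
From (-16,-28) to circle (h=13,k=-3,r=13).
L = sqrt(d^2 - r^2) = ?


d = sqrt((-16-13)^2 + (-28+ 3)^2) = sqrt(841+625) = 38.2884
L = sqrt(1466.0000 - 169) = sqrt(1297.0000) = 36.0139

36.0139


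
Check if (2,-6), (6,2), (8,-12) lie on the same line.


2*(2+ 12) + 6*(-12+ 6) + 8*(-6-2)
= 28 - 36 - 64 = -72

No, not collinear (determinant = -72)


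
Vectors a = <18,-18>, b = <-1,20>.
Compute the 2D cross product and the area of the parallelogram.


cross = 18*20 + 18*(-1) = 360 - 18 = 342
Parallelogram area = |342| = 342

cross = 342, parallelogram area = 342


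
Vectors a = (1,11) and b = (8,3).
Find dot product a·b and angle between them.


a·b = 1*8 + 11*3 = 8 + 33 = 41
|a| = sqrt(1+121) = 11.0454
|b| = sqrt(64+9) = 8.5440
cos(theta) = 41/(sqrt(122)*sqrt(73)) = 41/sqrt(8906) = 0.434453
theta = arccos(41/sqrt(8906)) = 64.2495 degrees

a·b = 41, theta = 64.2495 deg


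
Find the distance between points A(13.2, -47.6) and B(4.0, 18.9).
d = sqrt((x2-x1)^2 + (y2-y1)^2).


dx = 4.0 - 13.2 = -9.2
dy = 18.9 + 47.6 = 66.5
d = sqrt(84.64 + 4422.25) = sqrt(4506.89) = 67.1334

67.1334


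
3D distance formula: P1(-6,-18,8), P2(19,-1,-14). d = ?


dx=25, dy=17, dz=-22
d = sqrt(625+289+484) = sqrt(1398) = 37.3898

37.3898


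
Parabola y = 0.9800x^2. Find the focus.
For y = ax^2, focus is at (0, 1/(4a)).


a = 0.9800
4a = 3.9200
focus = (0, 1/3.9200) = (0, 0.2551)

Focus = (0, 0.2551)


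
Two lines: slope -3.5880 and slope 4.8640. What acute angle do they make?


m1-m2 = -8.452
1+m1*m2 = -16.452032
tan(theta) = |-8.452/(-16.452032)| = 0.513736
theta = arctan(|-8.452/(-16.452032)|) = 27.1912 degrees (acute angle)

27.1912 degrees


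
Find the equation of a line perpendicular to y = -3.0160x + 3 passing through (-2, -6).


Perpendicular slope = -1/m1 = -1/(-3.0160) = 0.3316
b2 = y0 - m2*x0 = -6 - 2/(-3.0160) = -6 + 0.6631 = -5.3369

y = 0.3316x - 5.3369


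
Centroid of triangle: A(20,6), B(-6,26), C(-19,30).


Gx = (20- 6- 19)/3 = -5/3 = -1.6667
Gy = (6+26+30)/3 = 62/3 = 20.6667

G = (-1.6667, 20.6667)


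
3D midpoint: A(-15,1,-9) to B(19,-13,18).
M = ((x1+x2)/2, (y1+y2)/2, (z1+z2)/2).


Mx = (-15+19)/2 = 2.0000
My = (1- 13)/2 = -6.0000
Mz = (-9+18)/2 = 4.5000

M = (2.0000, -6.0000, 4.5000)


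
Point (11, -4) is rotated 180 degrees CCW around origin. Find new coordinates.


cos(180) = -1, sin(180) = 0
x' = 11*(-1) + 4*0 = -11
y' = 11*0 - 4*(-1) = 4

(-11, 4)


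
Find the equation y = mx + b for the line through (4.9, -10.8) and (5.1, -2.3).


m = (8.5)/(0.2) = 42.5000
b = y1 - m*x1 = -10.8 - (8.5*4.9)/(0.2) = -10.8 - 208.2500 = -219.0500

y = 42.5000x - 219.0500


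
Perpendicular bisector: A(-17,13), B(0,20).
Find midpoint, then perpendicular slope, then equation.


Midpoint = (-8.5, 16.5)
Slope of AB = dy/dx = 7/17 = 0.4118
Perp slope = -dx/dy = -17/7 = -2.4286
b = My - (perp slope)*Mx = 16.5 + (17*(-8.5))/7 = 16.5 - 20.6429 = -4.1429

y = -2.4286x - 4.1429


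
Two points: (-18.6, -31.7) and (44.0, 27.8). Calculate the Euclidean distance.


dx = 44.0 + 18.6 = 62.6
dy = 27.8 + 31.7 = 59.5
d = sqrt(3918.76 + 3540.25) = sqrt(7459.01) = 86.3656

86.3656


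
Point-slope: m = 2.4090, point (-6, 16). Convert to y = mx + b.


y - 16 = 2.4090(x + 6)
y = 2.4090x + 16 - 2.4090*(-6)
y = 2.4090x + 30.4540

y = 2.4090x + 30.4540


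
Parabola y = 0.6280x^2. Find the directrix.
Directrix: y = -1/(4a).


a = 0.6280
1/(4a) = 0.3981
directrix: y = -0.3981 = -0.3981

y = -0.3981


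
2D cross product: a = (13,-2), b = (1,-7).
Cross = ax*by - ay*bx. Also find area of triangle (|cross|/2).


cross = 13*(-7) + 2*1 = -91 + 2 = -89
Triangle area = |-89|/2 = 89/2 = 44.5000

cross = -89, triangle area = 44.5000


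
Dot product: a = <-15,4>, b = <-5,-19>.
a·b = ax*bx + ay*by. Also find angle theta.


a·b = -15*(-5) + 4*(-19) = 75 - 76 = -1
|a| = sqrt(225+16) = 15.5242
|b| = sqrt(25+361) = 19.6469
cos(theta) = -1/(sqrt(241)*sqrt(386)) = -1/sqrt(93026) = -0.003279
theta = arccos(-1/sqrt(93026)) = 90.1879 degrees

a·b = -1, theta = 90.1879 deg


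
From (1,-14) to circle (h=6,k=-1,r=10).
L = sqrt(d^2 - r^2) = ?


d = sqrt((1-6)^2 + (-14+ 1)^2) = sqrt(25+169) = 13.9284
L = sqrt(194.0000 - 100) = sqrt(94.0000) = 9.6954

9.6954


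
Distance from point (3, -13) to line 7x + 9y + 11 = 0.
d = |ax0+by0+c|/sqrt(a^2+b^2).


|7*3 + 9*(-13) + 11| = |-85| = 85
sqrt(49 + 81) = sqrt(130) = 11.4018
d = 85/sqrt(130) = 7.4550

7.4550


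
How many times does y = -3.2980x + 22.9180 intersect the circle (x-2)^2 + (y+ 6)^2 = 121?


Substitute y = -3.2980x + 22.9180: (x-2)^2 + (-3.2980x+22.9180+ 6)^2 = 121
Expand to Ax^2 + Bx + C = 0, where b-k = 28.918
A = 1+m^2 = 11.876804
B = 2(m(b-k) - h) = 2(-3.2980*28.918 - 2) = -194.743128
C = h^2 + (b-k)^2 - r^2 = 4 + 836.250724 - 121 = 719.250724
disc = B^2-4AC = 37924.8859 - 34169.5995 = 3755.2864
disc > 0

2 intersection points


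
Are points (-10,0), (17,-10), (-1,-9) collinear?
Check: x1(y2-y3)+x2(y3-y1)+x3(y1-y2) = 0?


-10*(-10+ 9) + 17*(-9-0) - 1*(0+ 10)
= 10 - 153 - 10 = -153

No, not collinear (determinant = -153)


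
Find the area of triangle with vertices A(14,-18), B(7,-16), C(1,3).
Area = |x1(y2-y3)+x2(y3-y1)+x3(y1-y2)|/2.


14*(-16-3) = -266
7*(3+ 18) = 147
1*(-18+ 16) = -2
sum = -121
Area = |-121|/2 = 60.5000

60.5000 sq units


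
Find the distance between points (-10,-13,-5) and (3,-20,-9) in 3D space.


dx=13, dy=-7, dz=-4
d = sqrt(169+49+16) = sqrt(234) = 15.2971

15.2971


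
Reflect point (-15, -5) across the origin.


Reflection rule for origin: (-x, -y)
(-15, -5) -> (15, 5)

(15, 5)


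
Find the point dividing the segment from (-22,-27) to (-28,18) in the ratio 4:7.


Px = (4*(-28) + 7*(-22))/11 = -266/11 = -24.1818
Py = (4*18 + 7*(-27))/11 = -117/11 = -10.6364

P = (-24.1818, -10.6364)


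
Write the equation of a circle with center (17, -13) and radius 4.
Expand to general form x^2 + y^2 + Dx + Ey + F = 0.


(x-17)^2 + (y+ 13)^2 = 4^2
D = -2h = -34, E = -2k = 26
F = h^2+k^2-r^2 = 289+169-16 = 442

x^2 + y^2 - 34x + 26y + 442 = 0


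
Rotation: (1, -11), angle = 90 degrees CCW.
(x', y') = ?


cos(90) = 0, sin(90) = 1
x' = 1*0 + 11*1 = 11
y' = 1*1 - 11*0 = 1

(11, 1)


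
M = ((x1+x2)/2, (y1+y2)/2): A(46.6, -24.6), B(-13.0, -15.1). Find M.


Mx = (46.6 - 13.0)/2 = 33.6/2 = 16.8000
My = (-24.6 - 15.1)/2 = -39.7/2 = -19.8500

(16.8000, -19.8500)


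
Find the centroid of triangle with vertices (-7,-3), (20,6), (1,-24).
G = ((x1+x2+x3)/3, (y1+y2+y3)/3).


Gx = (-7+20+1)/3 = 14/3 = 4.6667
Gy = (-3+6- 24)/3 = -21/3 = -7.0000

G = (4.6667, -7.0000)


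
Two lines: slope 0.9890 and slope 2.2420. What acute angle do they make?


m1-m2 = -1.253
1+m1*m2 = 3.217338
tan(theta) = |-1.253/3.217338| = 0.389452
theta = arctan(|-1.253/3.217338|) = 21.2785 degrees (acute angle)

21.2785 degrees


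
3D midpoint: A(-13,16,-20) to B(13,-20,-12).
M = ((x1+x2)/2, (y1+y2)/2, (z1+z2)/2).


Mx = (-13+13)/2 = 0
My = (16- 20)/2 = -2.0000
Mz = (-20- 12)/2 = -16.0000

M = (0, -2.0000, -16.0000)


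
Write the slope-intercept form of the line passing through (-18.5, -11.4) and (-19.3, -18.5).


m = (-7.1)/(-0.8) = 8.8750
b = y1 - m*x1 = -11.4 - (-7.1*(-18.5))/(-0.8) = -11.4 + 164.1875 = 152.7875

y = 8.8750x + 152.7875


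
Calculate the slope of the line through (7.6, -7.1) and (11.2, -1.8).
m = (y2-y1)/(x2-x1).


dy = -1.8 + 7.1 = 5.3
dx = 11.2 - 7.6 = 3.6
m = 5.3/3.6 = 1.4722

m = 1.4722


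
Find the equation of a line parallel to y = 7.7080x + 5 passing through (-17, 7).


Parallel lines have equal slopes.
m2 = 7.7080
b2 = 7 - 7.7080*(-17) = 138.0360

y = 7.7080x + 138.0360


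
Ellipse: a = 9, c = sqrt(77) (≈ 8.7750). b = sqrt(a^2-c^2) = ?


b^2 = 9^2 - (sqrt(77))^2 = 81 - 77 = 4
b = sqrt(4) = 2

b = 2


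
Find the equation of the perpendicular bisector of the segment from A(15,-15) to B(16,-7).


Midpoint = (15.5, -11)
Slope of AB = dy/dx = 8/1 = 8.0000
Perp slope = -dx/dy = -1/8 = -0.1250
b = My - (perp slope)*Mx = -11 + (1*15.5)/8 = -11 + 1.9375 = -9.0625

y = -0.1250x - 9.0625


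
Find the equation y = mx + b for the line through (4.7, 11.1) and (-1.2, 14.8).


m = (3.7)/(-5.9) = -0.6271
b = y1 - m*x1 = 11.1 - (3.7*4.7)/(-5.9) = 11.1 + 2.9475 = 14.0475

y = -0.6271x + 14.0475


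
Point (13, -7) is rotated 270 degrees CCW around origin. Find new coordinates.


cos(270) = 0, sin(270) = -1
x' = 13*0 + 7*(-1) = -7
y' = 13*(-1) - 7*0 = -13

(-7, -13)


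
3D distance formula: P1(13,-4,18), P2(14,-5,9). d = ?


dx=1, dy=-1, dz=-9
d = sqrt(1+1+81) = sqrt(83) = 9.1104

9.1104


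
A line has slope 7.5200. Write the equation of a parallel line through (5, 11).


Parallel lines have equal slopes.
m2 = 7.5200
b2 = 11 - 7.5200*5 = -26.6000

y = 7.5200x - 26.6000


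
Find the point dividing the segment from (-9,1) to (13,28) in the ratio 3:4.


Px = (3*13 + 4*(-9))/7 = 3/7 = 0.4286
Py = (3*28 + 4*1)/7 = 88/7 = 12.5714

P = (0.4286, 12.5714)


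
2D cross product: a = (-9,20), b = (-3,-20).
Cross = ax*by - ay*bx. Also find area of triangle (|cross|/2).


cross = -9*(-20) - 20*(-3) = 180 + 60 = 240
Triangle area = |240|/2 = 240/2 = 120.0000

cross = 240, triangle area = 120.0000


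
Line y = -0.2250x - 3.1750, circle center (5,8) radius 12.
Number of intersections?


Substitute y = -0.2250x - 3.1750: (x-5)^2 + (-0.2250x- 3.1750-8)^2 = 144
Expand to Ax^2 + Bx + C = 0, where b-k = -11.175
A = 1+m^2 = 1.050625
B = 2(m(b-k) - h) = 2(-0.2250*(-11.175) - 5) = -4.97125
C = h^2 + (b-k)^2 - r^2 = 25 + 124.880625 - 144 = 5.880625
disc = B^2-4AC = 24.7133 - 24.7133 = 0
disc = 0

1 intersection point (tangent)


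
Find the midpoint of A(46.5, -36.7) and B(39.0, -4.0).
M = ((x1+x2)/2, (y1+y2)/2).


Mx = (46.5 + 39.0)/2 = 85.5/2 = 42.7500
My = (-36.7 - 4.0)/2 = -40.7/2 = -20.3500

(42.7500, -20.3500)


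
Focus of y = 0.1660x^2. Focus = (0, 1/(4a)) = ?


a = 0.1660
4a = 0.6640
focus = (0, 1/0.6640) = (0, 1.5060)

Focus = (0, 1.5060)


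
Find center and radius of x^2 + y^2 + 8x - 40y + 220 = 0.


h = -D/2 = -8/2 = -4
k = -E/2 = 40/2 = 20
r^2 = h^2 + k^2 - F = 16 + 400 - 220 = 196
r = 14

Center (-4, 20), radius = 14


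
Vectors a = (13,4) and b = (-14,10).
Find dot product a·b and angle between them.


a·b = 13*(-14) + 4*10 = -182 + 40 = -142
|a| = sqrt(169+16) = 13.6015
|b| = sqrt(196+100) = 17.2047
cos(theta) = -142/(sqrt(185)*sqrt(296)) = -142/sqrt(54760) = -0.606815
theta = arccos(-142/sqrt(54760)) = 127.3596 degrees

a·b = -142, theta = 127.3596 deg
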